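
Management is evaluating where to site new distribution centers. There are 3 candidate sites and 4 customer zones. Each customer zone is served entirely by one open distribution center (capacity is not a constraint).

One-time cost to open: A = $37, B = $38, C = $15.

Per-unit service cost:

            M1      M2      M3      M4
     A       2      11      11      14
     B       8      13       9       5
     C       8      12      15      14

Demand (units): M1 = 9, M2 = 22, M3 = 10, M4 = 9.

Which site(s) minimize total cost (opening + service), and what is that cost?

For any fixed open set, each customer zone goes to its cheapest open site; total = fixed + service.
{A, B}: M1→A 2·9=18, M2→A 11·22=242, M3→B 9·10=90, M4→B 5·9=45. Service 395; fixed 75; total 470.
{A, B, C}: service 395 + fixed 90 = 485
{B, C}: service 471 + fixed 53 = 524
{C}: service 612 + fixed 15 = 627
No other subset beats 470.

Open A and B; minimum total cost 470.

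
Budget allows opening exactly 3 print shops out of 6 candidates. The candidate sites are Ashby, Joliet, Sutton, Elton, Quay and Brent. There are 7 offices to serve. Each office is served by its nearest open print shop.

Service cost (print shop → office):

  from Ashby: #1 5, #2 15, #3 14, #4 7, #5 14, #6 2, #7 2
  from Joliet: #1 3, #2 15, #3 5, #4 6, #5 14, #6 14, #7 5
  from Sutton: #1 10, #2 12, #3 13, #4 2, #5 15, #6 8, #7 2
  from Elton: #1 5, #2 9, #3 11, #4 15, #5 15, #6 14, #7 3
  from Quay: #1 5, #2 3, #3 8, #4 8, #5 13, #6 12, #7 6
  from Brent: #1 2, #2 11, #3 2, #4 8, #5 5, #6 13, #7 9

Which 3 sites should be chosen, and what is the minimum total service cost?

With exactly 3 open, each office uses its cheapest among the chosen.
{Ashby, Quay, Brent}: #1→Brent 2, #2→Quay 3, #3→Brent 2, #4→Ashby 7, #5→Brent 5, #6→Ashby 2, #7→Ashby 2. Service cost 23.
{Sutton, Quay, Brent}: service cost 24
{Ashby, Sutton, Brent}: service cost 26
Among all 20 size-3 choices, {Ashby, Quay, Brent} is lowest.

Choose Ashby, Quay and Brent; total service cost 23.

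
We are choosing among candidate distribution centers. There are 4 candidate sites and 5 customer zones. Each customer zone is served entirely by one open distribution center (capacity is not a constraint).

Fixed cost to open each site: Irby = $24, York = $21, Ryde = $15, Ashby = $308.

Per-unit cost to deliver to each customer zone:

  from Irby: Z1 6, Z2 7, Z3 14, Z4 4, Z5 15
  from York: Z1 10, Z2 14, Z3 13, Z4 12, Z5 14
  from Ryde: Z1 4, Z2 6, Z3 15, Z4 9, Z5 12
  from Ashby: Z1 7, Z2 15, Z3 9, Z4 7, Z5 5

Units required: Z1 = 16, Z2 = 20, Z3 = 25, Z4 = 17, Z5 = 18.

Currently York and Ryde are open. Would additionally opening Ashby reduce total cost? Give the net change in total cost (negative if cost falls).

No — net change +48 (cost rises by 48).

Current service cost with {York, Ryde}: 878.
Adding Ashby: each customer zone re-picks its cheapest; new service cost 618, saving 260.
Extra fixed cost: 308. Net change = 308 − 260 = 48.
(Totals: 914 → 962.)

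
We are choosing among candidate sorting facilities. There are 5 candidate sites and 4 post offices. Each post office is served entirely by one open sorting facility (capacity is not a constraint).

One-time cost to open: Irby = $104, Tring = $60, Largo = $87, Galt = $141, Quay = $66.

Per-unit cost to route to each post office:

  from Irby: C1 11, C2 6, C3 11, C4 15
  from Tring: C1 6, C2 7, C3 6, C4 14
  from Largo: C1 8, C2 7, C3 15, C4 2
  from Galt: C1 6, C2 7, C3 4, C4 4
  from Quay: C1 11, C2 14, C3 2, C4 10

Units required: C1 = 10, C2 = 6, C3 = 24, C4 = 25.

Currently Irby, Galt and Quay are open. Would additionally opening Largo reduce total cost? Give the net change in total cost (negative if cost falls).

Current service cost with {Irby, Galt, Quay}: 244.
Adding Largo: each post office re-picks its cheapest; new service cost 194, saving 50.
Extra fixed cost: 87. Net change = 87 − 50 = 37.
(Totals: 555 → 592.)

No — net change +37 (cost rises by 37).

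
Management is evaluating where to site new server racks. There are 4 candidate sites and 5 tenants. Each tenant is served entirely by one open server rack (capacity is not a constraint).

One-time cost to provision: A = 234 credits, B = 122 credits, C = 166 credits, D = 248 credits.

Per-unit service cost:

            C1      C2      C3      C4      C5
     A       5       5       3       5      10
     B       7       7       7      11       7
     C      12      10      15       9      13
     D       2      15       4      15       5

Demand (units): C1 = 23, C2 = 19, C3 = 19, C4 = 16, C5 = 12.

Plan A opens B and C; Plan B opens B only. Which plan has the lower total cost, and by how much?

Plan A: {B, C}: C1→B 7·23=161, C2→B 7·19=133, C3→B 7·19=133, C4→C 9·16=144, C5→B 7·12=84. Service 655; fixed 288; total 943.
Plan B: {B}: C1→B 7·23=161, C2→B 7·19=133, C3→B 7·19=133, C4→B 11·16=176, C5→B 7·12=84. Service 687; fixed 122; total 809.
Difference: |943 − 809| = 134.

Plan B is cheaper by 134.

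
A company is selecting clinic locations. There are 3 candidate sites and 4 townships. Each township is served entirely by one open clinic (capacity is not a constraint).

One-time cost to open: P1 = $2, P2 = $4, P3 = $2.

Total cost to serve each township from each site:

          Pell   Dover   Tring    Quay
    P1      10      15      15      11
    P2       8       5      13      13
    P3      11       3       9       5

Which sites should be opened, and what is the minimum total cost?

Open P3 only; minimum total cost 30.

For any fixed open set, each township goes to its cheapest open site; total = fixed + service.
{P3}: Pell→P3 11, Dover→P3 3, Tring→P3 9, Quay→P3 5. Service 28; fixed 2; total 30.
{P1, P3}: Pell→P1 10, Dover→P3 3, Tring→P3 9, Quay→P3 5. Service 27; fixed 4; total 31.
{P2, P3}: Pell→P2 8, Dover→P3 3, Tring→P3 9, Quay→P3 5. Service 25; fixed 6; total 31.
{P1, P2, P3}: Pell→P2 8, Dover→P3 3, Tring→P3 9, Quay→P3 5. Service 25; fixed 8; total 33.
(All 7 nonempty subsets were checked; P3 only is lowest.)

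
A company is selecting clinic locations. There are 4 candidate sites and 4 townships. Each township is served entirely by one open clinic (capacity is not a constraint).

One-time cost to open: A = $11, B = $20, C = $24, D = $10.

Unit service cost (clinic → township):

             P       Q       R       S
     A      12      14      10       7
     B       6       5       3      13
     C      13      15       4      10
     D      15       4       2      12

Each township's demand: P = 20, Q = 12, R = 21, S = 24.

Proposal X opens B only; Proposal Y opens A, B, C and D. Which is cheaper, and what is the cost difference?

Proposal X: {B}: P→B 6·20=120, Q→B 5·12=60, R→B 3·21=63, S→B 13·24=312. Service 555; fixed 20; total 575.
Proposal Y: {A, B, C, D}: P→B 6·20=120, Q→D 4·12=48, R→D 2·21=42, S→A 7·24=168. Service 378; fixed 65; total 443.
Difference: |575 − 443| = 132.

Proposal Y is cheaper by 132.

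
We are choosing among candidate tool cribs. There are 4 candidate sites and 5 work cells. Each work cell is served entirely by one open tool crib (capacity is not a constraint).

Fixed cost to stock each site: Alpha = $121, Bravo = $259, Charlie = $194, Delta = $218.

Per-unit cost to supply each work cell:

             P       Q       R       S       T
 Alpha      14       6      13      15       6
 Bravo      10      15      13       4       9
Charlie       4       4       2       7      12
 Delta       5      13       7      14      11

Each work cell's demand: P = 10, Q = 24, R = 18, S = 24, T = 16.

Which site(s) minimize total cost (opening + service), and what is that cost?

Open Charlie only; minimum total cost 726.

For any fixed open set, each work cell goes to its cheapest open site; total = fixed + service.
{Charlie}: P→Charlie 4·10=40, Q→Charlie 4·24=96, R→Charlie 2·18=36, S→Charlie 7·24=168, T→Charlie 12·16=192. Service 532; fixed 194; total 726.
{Alpha, Charlie}: service 436 + fixed 315 = 751
{Bravo, Charlie}: service 412 + fixed 453 = 865
{Alpha, Bravo, Charlie, Delta}: service 364 + fixed 792 = 1156
No other subset beats 726.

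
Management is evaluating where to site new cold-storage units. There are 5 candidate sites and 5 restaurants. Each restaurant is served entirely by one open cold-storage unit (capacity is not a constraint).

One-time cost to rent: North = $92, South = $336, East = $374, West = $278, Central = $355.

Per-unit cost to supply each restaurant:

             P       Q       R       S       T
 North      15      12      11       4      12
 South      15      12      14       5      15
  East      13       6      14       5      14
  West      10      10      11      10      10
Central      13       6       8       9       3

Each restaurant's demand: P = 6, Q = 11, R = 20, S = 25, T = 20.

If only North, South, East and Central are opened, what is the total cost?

Each restaurant is assigned to its cheapest site among the open ones.
{North, South, East, Central}: P→East 13·6=78, Q→East 6·11=66, R→Central 8·20=160, S→North 4·25=100, T→Central 3·20=60. Service 464; fixed 1157; total 1621.

Total cost: 1621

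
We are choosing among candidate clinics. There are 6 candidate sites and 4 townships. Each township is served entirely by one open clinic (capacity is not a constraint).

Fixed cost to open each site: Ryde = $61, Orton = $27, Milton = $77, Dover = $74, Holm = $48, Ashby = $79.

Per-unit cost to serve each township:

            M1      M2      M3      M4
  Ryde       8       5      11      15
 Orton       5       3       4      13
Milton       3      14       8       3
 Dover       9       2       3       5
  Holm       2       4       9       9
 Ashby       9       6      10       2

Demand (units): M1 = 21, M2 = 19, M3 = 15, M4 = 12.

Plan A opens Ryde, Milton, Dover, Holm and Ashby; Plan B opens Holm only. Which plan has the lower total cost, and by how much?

Plan B is cheaper by 79.

Plan A: {Ryde, Milton, Dover, Holm, Ashby}: M1→Holm 2·21=42, M2→Dover 2·19=38, M3→Dover 3·15=45, M4→Ashby 2·12=24. Service 149; fixed 339; total 488.
Plan B: {Holm}: M1→Holm 2·21=42, M2→Holm 4·19=76, M3→Holm 9·15=135, M4→Holm 9·12=108. Service 361; fixed 48; total 409.
Difference: |488 − 409| = 79.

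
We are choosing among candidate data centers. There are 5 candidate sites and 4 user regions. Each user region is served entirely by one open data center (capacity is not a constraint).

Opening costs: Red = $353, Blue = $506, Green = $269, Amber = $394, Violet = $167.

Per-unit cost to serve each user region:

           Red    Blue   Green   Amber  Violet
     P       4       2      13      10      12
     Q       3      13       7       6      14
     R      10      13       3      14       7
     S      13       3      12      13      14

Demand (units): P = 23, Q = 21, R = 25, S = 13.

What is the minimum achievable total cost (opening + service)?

Minimum total cost: 927

For any fixed open set, each user region goes to its cheapest open site; total = fixed + service.
{Red}: P→Red 4·23=92, Q→Red 3·21=63, R→Red 10·25=250, S→Red 13·13=169. Service 574; fixed 353; total 927.
{Green}: P→Green 13·23=299, Q→Green 7·21=147, R→Green 3·25=75, S→Green 12·13=156. Service 677; fixed 269; total 946.
{Red, Green}: service 386 + fixed 622 = 1008
{Red, Blue, Green, Amber, Violet}: service 223 + fixed 1689 = 1912
No other subset beats 927.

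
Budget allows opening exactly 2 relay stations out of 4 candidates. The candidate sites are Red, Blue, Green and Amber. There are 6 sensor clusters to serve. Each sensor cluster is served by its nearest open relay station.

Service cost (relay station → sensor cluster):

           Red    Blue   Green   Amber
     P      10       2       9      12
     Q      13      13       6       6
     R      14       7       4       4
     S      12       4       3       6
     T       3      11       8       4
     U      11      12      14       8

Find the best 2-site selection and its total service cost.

Choose Blue and Amber; total service cost 28.

With exactly 2 open, each sensor cluster uses its cheapest among the chosen.
{Blue, Amber}: P→Blue 2, Q→Amber 6, R→Amber 4, S→Blue 4, T→Amber 4, U→Amber 8. Service cost 28.
{Green, Amber}: service cost 34
{Blue, Green}: service cost 35
Among all 6 size-2 choices, {Blue, Amber} is lowest.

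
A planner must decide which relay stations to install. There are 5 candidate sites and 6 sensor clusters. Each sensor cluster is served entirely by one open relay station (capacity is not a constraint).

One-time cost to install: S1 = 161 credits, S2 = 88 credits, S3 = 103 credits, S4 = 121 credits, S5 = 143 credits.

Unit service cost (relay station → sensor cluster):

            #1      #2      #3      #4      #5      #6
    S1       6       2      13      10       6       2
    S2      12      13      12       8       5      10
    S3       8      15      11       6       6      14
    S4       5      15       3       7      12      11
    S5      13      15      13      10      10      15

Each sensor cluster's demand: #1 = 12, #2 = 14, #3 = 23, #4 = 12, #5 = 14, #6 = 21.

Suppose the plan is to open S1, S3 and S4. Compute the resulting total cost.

Each sensor cluster is assigned to its cheapest site among the open ones.
{S1, S3, S4}: #1→S4 5·12=60, #2→S1 2·14=28, #3→S4 3·23=69, #4→S3 6·12=72, #5→S1 6·14=84, #6→S1 2·21=42. Service 355; fixed 385; total 740.

Total cost: 740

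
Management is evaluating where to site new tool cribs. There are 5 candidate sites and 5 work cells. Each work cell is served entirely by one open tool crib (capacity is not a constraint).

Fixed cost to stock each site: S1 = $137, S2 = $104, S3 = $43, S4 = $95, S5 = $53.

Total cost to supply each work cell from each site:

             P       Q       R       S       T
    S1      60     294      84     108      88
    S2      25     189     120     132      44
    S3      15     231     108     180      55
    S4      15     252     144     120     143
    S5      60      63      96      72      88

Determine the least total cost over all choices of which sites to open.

Minimum total cost: 397

For any fixed open set, each work cell goes to its cheapest open site; total = fixed + service.
{S3, S5}: P→S3 15, Q→S5 63, R→S5 96, S→S5 72, T→S3 55. Service 301; fixed 96; total 397.
{S5}: service 379 + fixed 53 = 432
{S2, S5}: service 300 + fixed 157 = 457
{S1, S2, S3, S4, S5}: service 278 + fixed 432 = 710
No other subset beats 397.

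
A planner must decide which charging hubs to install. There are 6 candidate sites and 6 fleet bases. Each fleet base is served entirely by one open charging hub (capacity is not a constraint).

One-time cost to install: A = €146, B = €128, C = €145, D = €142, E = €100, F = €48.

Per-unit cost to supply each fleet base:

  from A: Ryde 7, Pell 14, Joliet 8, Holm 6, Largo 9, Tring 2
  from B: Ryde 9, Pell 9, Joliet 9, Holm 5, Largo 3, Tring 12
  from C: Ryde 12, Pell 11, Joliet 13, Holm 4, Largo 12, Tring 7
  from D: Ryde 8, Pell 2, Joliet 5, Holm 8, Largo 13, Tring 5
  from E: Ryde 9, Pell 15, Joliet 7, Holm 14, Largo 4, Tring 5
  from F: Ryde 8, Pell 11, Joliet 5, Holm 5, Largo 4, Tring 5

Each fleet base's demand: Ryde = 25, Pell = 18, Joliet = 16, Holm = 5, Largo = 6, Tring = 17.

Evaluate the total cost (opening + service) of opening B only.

Each fleet base is assigned to its cheapest site among the open ones.
{B}: Ryde→B 9·25=225, Pell→B 9·18=162, Joliet→B 9·16=144, Holm→B 5·5=25, Largo→B 3·6=18, Tring→B 12·17=204. Service 778; fixed 128; total 906.

Total cost: 906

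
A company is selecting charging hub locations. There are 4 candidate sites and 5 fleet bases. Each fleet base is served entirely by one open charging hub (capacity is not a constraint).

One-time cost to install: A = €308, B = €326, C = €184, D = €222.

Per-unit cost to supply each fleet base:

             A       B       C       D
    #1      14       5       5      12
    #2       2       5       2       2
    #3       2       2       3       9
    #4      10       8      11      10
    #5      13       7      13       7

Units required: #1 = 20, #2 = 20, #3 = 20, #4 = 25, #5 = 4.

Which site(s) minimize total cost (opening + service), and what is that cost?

Open C only; minimum total cost 711.

For any fixed open set, each fleet base goes to its cheapest open site; total = fixed + service.
{C}: #1→C 5·20=100, #2→C 2·20=40, #3→C 3·20=60, #4→C 11·25=275, #5→C 13·4=52. Service 527; fixed 184; total 711.
{B}: #1→B 5·20=100, #2→B 5·20=100, #3→B 2·20=40, #4→B 8·25=200, #5→B 7·4=28. Service 468; fixed 326; total 794.
{C, D}: service 478 + fixed 406 = 884
{A, B, C, D}: service 408 + fixed 1040 = 1448
No other subset beats 711.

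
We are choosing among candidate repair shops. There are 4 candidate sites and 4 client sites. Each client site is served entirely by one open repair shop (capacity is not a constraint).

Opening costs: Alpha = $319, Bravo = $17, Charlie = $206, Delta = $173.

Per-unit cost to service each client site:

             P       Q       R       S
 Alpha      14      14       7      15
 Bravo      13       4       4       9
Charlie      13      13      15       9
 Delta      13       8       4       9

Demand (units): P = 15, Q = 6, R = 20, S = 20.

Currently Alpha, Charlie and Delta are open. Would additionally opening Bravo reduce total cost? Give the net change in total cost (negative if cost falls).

Current service cost with {Alpha, Charlie, Delta}: 503.
Adding Bravo: each client site re-picks its cheapest; new service cost 479, saving 24.
Extra fixed cost: 17. Net change = 17 − 24 = -7.
(Totals: 1201 → 1194.)

Yes — net change −7 (cost falls by 7).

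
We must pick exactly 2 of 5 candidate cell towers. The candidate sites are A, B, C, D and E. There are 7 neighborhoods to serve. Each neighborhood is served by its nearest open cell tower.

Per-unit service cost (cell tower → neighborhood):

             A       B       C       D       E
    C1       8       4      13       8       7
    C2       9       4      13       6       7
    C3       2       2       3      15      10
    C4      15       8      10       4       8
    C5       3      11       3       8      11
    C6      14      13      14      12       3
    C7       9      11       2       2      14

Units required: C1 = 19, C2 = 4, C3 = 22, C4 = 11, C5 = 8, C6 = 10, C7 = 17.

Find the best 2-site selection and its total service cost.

Choose B and D; total service cost 398.

With exactly 2 open, each neighborhood uses its cheapest among the chosen.
{B, D}: C1→B 4·19=76, C2→B 4·4=16, C3→B 2·22=44, C4→D 4·11=44, C5→D 8·8=64, C6→D 12·10=120, C7→D 2·17=34. Service cost 398.
{C, E}: service cost 403
{B, C}: service cost 412
Among all 10 size-2 choices, {B, D} is lowest.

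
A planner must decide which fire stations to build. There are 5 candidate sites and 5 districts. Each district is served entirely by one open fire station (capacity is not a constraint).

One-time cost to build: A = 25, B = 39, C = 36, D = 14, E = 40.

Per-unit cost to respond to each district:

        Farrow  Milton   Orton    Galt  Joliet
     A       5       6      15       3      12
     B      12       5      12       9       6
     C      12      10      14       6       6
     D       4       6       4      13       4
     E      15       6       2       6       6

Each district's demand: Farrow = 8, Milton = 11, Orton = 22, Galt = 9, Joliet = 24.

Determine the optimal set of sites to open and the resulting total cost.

For any fixed open set, each district goes to its cheapest open site; total = fixed + service.
{A, D, E}: Farrow→D 4·8=32, Milton→A 6·11=66, Orton→E 2·22=44, Galt→A 3·9=27, Joliet→D 4·24=96. Service 265; fixed 79; total 344.
{D, E}: service 292 + fixed 54 = 346
{A, D}: service 309 + fixed 39 = 348
{A, B, C, D, E}: service 254 + fixed 154 = 408
No other subset beats 344.

Open A, D and E; minimum total cost 344.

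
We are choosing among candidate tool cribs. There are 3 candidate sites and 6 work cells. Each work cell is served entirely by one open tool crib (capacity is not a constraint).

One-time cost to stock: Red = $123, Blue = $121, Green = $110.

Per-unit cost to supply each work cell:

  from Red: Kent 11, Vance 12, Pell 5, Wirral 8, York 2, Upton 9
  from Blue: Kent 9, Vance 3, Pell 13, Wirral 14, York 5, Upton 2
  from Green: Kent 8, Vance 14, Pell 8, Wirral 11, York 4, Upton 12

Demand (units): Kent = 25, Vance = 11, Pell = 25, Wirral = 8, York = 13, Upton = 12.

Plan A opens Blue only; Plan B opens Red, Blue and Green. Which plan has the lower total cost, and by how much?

Plan A: {Blue}: Kent→Blue 9·25=225, Vance→Blue 3·11=33, Pell→Blue 13·25=325, Wirral→Blue 14·8=112, York→Blue 5·13=65, Upton→Blue 2·12=24. Service 784; fixed 121; total 905.
Plan B: {Red, Blue, Green}: Kent→Green 8·25=200, Vance→Blue 3·11=33, Pell→Red 5·25=125, Wirral→Red 8·8=64, York→Red 2·13=26, Upton→Blue 2·12=24. Service 472; fixed 354; total 826.
Difference: |905 − 826| = 79.

Plan B is cheaper by 79.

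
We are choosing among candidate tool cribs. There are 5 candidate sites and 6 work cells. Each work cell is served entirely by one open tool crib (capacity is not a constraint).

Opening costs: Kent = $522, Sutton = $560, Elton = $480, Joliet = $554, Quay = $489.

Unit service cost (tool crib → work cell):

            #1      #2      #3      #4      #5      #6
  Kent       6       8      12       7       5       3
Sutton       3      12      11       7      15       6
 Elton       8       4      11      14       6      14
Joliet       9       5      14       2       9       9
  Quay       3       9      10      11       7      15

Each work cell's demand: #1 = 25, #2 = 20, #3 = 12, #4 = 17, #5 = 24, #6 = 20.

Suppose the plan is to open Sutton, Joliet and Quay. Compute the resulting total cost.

Each work cell is assigned to its cheapest site among the open ones.
{Sutton, Joliet, Quay}: #1→Sutton 3·25=75, #2→Joliet 5·20=100, #3→Quay 10·12=120, #4→Joliet 2·17=34, #5→Quay 7·24=168, #6→Sutton 6·20=120. Service 617; fixed 1603; total 2220.

Total cost: 2220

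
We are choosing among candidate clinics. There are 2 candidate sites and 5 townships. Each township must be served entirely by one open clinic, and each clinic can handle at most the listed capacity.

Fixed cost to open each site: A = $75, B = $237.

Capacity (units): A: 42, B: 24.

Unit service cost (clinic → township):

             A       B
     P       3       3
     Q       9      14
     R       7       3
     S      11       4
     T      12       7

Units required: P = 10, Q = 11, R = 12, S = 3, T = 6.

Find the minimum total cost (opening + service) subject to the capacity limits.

Open {A}: P→A 3·10=30, Q→A 9·11=99, R→A 7·12=84, S→A 11·3=33, T→A 12·6=72.
Loads: A carries 42/42. Service 318; fixed 75; total 393.
Next best feasible plan costs 531.

Minimum total cost: 393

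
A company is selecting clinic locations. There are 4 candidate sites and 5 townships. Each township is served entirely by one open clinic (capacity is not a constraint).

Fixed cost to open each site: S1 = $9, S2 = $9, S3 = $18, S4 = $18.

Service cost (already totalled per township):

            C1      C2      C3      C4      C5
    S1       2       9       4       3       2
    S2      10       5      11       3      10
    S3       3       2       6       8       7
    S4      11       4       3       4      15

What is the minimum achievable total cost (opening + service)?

Minimum total cost: 29

For any fixed open set, each township goes to its cheapest open site; total = fixed + service.
{S1}: C1→S1 2, C2→S1 9, C3→S1 4, C4→S1 3, C5→S1 2. Service 20; fixed 9; total 29.
{S1, S2}: C1→S1 2, C2→S2 5, C3→S1 4, C4→S1 3, C5→S1 2. Service 16; fixed 18; total 34.
{S1, S3}: service 13 + fixed 27 = 40
{S1, S2, S3, S4}: service 12 + fixed 54 = 66
(All 15 nonempty subsets were checked; S1 only is lowest.)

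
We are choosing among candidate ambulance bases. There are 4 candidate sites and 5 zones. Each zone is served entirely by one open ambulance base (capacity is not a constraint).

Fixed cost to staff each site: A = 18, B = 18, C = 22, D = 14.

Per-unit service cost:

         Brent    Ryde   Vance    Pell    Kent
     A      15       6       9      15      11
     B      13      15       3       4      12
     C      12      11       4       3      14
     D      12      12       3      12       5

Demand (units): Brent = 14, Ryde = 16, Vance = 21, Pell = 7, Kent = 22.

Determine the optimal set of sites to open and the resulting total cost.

For any fixed open set, each zone goes to its cheapest open site; total = fixed + service.
{A, C, D}: Brent→C 12·14=168, Ryde→A 6·16=96, Vance→D 3·21=63, Pell→C 3·7=21, Kent→D 5·22=110. Service 458; fixed 54; total 512.
{A, B, D}: Brent→D 12·14=168, Ryde→A 6·16=96, Vance→B 3·21=63, Pell→B 4·7=28, Kent→D 5·22=110. Service 465; fixed 50; total 515.
{A, B, C, D}: Brent→C 12·14=168, Ryde→A 6·16=96, Vance→B 3·21=63, Pell→C 3·7=21, Kent→D 5·22=110. Service 458; fixed 72; total 530.
{D}: service 617 + fixed 14 = 631
(All 15 nonempty subsets were checked; A, C and D is lowest.)

Open A, C and D; minimum total cost 512.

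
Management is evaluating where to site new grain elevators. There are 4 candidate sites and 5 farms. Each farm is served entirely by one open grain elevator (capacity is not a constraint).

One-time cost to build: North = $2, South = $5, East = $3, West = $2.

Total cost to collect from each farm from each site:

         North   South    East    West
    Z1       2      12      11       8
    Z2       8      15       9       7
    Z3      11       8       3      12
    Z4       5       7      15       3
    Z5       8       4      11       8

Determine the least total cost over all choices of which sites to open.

For any fixed open set, each farm goes to its cheapest open site; total = fixed + service.
{North, East, West}: Z1→North 2, Z2→West 7, Z3→East 3, Z4→West 3, Z5→North 8. Service 23; fixed 7; total 30.
{North, South, East, West}: Z1→North 2, Z2→West 7, Z3→East 3, Z4→West 3, Z5→South 4. Service 19; fixed 12; total 31.
{North, East}: Z1→North 2, Z2→North 8, Z3→East 3, Z4→North 5, Z5→North 8. Service 26; fixed 5; total 31.
{North}: service 34 + fixed 2 = 36
(All 15 nonempty subsets were checked; North, East and West is lowest.)

Minimum total cost: 30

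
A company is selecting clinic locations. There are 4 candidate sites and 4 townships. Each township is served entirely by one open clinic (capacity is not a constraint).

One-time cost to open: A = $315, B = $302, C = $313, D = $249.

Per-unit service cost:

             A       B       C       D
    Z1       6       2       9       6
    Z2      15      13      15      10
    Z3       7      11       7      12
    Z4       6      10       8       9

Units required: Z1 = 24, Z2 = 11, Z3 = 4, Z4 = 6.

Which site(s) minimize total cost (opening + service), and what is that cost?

Open B only; minimum total cost 597.

For any fixed open set, each township goes to its cheapest open site; total = fixed + service.
{B}: Z1→B 2·24=48, Z2→B 13·11=143, Z3→B 11·4=44, Z4→B 10·6=60. Service 295; fixed 302; total 597.
{D}: service 356 + fixed 249 = 605
{A}: Z1→A 6·24=144, Z2→A 15·11=165, Z3→A 7·4=28, Z4→A 6·6=36. Service 373; fixed 315; total 688.
{A, B, C, D}: service 222 + fixed 1179 = 1401
No other subset beats 597.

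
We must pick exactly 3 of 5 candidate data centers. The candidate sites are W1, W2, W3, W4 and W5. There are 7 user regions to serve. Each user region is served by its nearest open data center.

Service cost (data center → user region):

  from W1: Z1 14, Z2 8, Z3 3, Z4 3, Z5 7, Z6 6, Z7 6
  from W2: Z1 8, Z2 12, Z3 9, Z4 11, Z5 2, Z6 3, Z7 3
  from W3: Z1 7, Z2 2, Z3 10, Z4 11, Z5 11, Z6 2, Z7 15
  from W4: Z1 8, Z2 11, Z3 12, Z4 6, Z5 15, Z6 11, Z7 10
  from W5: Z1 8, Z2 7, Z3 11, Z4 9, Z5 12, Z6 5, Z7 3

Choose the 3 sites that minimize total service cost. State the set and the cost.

Choose W1, W2 and W3; total service cost 22.

With exactly 3 open, each user region uses its cheapest among the chosen.
{W1, W2, W3}: Z1→W3 7, Z2→W3 2, Z3→W1 3, Z4→W1 3, Z5→W2 2, Z6→W3 2, Z7→W2 3. Service cost 22.
{W1, W3, W5}: service cost 27
{W1, W2, W5}: service cost 29
Among all 10 size-3 choices, {W1, W2, W3} is lowest.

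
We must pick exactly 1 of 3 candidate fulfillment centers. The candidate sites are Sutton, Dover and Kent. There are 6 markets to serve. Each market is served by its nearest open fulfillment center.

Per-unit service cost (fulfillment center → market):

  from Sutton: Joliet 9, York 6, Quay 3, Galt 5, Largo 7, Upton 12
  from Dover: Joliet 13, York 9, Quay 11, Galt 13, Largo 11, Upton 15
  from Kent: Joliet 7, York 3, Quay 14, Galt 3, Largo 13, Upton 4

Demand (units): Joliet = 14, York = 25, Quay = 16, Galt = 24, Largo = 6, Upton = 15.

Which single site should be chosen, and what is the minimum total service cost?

With exactly 1 open, each market uses its cheapest among the chosen.
{Kent}: Joliet→Kent 7·14=98, York→Kent 3·25=75, Quay→Kent 14·16=224, Galt→Kent 3·24=72, Largo→Kent 13·6=78, Upton→Kent 4·15=60. Service cost 607.
{Sutton}: service cost 666
{Dover}: service cost 1186
Among all 3 size-1 choices, {Kent} is lowest.

Choose Kent only; total service cost 607.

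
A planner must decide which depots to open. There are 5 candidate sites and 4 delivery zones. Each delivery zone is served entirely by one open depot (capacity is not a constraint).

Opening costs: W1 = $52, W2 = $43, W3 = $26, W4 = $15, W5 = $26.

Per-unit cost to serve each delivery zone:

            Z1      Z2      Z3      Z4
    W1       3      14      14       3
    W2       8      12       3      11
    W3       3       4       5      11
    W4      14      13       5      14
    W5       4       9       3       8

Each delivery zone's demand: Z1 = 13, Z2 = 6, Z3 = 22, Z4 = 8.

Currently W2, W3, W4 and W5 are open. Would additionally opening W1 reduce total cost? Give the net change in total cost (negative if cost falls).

No — net change +12 (cost rises by 12).

Current service cost with {W2, W3, W4, W5}: 193.
Adding W1: each delivery zone re-picks its cheapest; new service cost 153, saving 40.
Extra fixed cost: 52. Net change = 52 − 40 = 12.
(Totals: 303 → 315.)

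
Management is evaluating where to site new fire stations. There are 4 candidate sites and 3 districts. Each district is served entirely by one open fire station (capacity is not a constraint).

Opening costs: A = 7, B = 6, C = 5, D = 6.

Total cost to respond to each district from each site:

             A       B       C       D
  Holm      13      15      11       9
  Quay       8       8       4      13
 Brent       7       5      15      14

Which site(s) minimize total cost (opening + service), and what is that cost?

Open B and C; minimum total cost 31.

For any fixed open set, each district goes to its cheapest open site; total = fixed + service.
{B, C}: Holm→C 11, Quay→C 4, Brent→B 5. Service 20; fixed 11; total 31.
{A, C}: service 22 + fixed 12 = 34
{B}: service 28 + fixed 6 = 34
{A, B, C, D}: Holm→D 9, Quay→C 4, Brent→B 5. Service 18; fixed 24; total 42.
No other subset beats 31.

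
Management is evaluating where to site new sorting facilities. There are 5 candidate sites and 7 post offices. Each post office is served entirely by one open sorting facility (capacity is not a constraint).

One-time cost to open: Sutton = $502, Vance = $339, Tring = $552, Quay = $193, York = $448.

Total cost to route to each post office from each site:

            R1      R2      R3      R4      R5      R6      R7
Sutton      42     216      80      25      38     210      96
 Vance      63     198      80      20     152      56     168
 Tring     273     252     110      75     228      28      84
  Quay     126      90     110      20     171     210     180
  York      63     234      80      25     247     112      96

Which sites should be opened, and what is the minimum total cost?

Open Vance only; minimum total cost 1076.

For any fixed open set, each post office goes to its cheapest open site; total = fixed + service.
{Vance}: R1→Vance 63, R2→Vance 198, R3→Vance 80, R4→Vance 20, R5→Vance 152, R6→Vance 56, R7→Vance 168. Service 737; fixed 339; total 1076.
{Quay}: service 907 + fixed 193 = 1100
{Vance, Quay}: service 629 + fixed 532 = 1161
{Sutton, Vance, Tring, Quay, York}: R1→Sutton 42, R2→Quay 90, R3→Sutton 80, R4→Vance 20, R5→Sutton 38, R6→Tring 28, R7→Tring 84. Service 382; fixed 2034; total 2416.
No other subset beats 1076.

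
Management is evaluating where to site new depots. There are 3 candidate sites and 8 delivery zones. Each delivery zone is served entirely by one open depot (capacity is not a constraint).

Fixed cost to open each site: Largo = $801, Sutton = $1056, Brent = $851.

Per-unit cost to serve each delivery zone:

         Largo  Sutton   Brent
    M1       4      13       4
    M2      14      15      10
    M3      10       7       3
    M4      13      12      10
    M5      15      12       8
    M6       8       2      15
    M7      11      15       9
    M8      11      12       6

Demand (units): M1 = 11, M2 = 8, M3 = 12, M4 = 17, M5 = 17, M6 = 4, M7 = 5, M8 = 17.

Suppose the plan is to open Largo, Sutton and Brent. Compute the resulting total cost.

Total cost: 3329

Each delivery zone is assigned to its cheapest site among the open ones.
{Largo, Sutton, Brent}: M1→Largo 4·11=44, M2→Brent 10·8=80, M3→Brent 3·12=36, M4→Brent 10·17=170, M5→Brent 8·17=136, M6→Sutton 2·4=8, M7→Brent 9·5=45, M8→Brent 6·17=102. Service 621; fixed 2708; total 3329.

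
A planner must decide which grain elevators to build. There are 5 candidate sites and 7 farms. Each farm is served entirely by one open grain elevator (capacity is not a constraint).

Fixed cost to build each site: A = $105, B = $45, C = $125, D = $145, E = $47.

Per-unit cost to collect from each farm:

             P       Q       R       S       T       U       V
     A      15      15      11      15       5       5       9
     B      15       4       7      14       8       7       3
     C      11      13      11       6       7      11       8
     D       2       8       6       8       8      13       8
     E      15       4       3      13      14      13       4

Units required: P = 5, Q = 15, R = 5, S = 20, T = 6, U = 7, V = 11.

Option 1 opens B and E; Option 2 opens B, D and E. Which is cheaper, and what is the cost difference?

Option 1: {B, E}: P→B 15·5=75, Q→B 4·15=60, R→E 3·5=15, S→E 13·20=260, T→B 8·6=48, U→B 7·7=49, V→B 3·11=33. Service 540; fixed 92; total 632.
Option 2: {B, D, E}: P→D 2·5=10, Q→B 4·15=60, R→E 3·5=15, S→D 8·20=160, T→B 8·6=48, U→B 7·7=49, V→B 3·11=33. Service 375; fixed 237; total 612.
Difference: |632 − 612| = 20.

Option 2 is cheaper by 20.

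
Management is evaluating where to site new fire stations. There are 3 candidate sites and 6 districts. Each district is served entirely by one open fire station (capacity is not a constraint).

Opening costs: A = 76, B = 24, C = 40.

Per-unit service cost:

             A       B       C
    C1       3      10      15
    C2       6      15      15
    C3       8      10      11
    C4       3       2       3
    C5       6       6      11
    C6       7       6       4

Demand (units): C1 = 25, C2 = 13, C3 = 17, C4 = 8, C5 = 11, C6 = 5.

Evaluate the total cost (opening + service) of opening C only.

Each district is assigned to its cheapest site among the open ones.
{C}: C1→C 15·25=375, C2→C 15·13=195, C3→C 11·17=187, C4→C 3·8=24, C5→C 11·11=121, C6→C 4·5=20. Service 922; fixed 40; total 962.

Total cost: 962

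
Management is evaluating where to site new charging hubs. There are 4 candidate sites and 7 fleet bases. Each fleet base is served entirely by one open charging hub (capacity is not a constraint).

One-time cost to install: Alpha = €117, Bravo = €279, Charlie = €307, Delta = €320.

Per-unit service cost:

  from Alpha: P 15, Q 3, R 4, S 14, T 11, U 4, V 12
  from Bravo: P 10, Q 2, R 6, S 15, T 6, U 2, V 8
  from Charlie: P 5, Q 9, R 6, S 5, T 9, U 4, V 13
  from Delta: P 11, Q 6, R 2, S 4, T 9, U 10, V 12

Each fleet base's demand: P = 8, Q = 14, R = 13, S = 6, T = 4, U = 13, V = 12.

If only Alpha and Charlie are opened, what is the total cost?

Each fleet base is assigned to its cheapest site among the open ones.
{Alpha, Charlie}: P→Charlie 5·8=40, Q→Alpha 3·14=42, R→Alpha 4·13=52, S→Charlie 5·6=30, T→Charlie 9·4=36, U→Alpha 4·13=52, V→Alpha 12·12=144. Service 396; fixed 424; total 820.

Total cost: 820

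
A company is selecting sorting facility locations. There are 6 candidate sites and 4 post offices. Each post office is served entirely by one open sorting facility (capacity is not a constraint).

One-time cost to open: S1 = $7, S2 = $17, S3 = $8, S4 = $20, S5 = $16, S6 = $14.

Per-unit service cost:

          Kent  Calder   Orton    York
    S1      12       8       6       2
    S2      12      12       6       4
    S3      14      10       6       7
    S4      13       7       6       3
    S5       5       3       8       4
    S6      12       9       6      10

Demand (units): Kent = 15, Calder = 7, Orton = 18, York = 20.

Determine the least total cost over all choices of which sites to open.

Minimum total cost: 267

For any fixed open set, each post office goes to its cheapest open site; total = fixed + service.
{S1, S5}: Kent→S5 5·15=75, Calder→S5 3·7=21, Orton→S1 6·18=108, York→S1 2·20=40. Service 244; fixed 23; total 267.
{S1, S3, S5}: service 244 + fixed 31 = 275
{S1, S5, S6}: service 244 + fixed 37 = 281
{S1, S2, S3, S4, S5, S6}: Kent→S5 5·15=75, Calder→S5 3·7=21, Orton→S1 6·18=108, York→S1 2·20=40. Service 244; fixed 82; total 326.
No other subset beats 267.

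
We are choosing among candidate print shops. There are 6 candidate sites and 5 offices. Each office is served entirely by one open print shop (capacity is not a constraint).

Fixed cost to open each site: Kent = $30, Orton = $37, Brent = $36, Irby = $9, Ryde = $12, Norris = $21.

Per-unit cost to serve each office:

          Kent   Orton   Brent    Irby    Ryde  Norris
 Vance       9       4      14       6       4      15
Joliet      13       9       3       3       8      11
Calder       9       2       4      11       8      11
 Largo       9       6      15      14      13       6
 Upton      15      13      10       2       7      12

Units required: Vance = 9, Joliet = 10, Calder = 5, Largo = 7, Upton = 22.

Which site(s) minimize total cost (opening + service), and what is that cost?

Open Orton and Irby; minimum total cost 208.

For any fixed open set, each office goes to its cheapest open site; total = fixed + service.
{Orton, Irby}: Vance→Orton 4·9=36, Joliet→Irby 3·10=30, Calder→Orton 2·5=10, Largo→Orton 6·7=42, Upton→Irby 2·22=44. Service 162; fixed 46; total 208.
{Orton, Irby, Ryde}: service 162 + fixed 58 = 220
{Orton, Irby, Norris}: service 162 + fixed 67 = 229
{Kent, Orton, Brent, Irby, Ryde, Norris}: Vance→Orton 4·9=36, Joliet→Brent 3·10=30, Calder→Orton 2·5=10, Largo→Orton 6·7=42, Upton→Irby 2·22=44. Service 162; fixed 145; total 307.
No other subset beats 208.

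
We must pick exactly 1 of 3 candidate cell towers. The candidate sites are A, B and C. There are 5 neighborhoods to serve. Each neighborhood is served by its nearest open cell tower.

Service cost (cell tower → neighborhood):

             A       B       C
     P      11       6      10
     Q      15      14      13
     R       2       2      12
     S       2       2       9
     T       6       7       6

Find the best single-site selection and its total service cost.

With exactly 1 open, each neighborhood uses its cheapest among the chosen.
{B}: P→B 6, Q→B 14, R→B 2, S→B 2, T→B 7. Service cost 31.
{A}: service cost 36
{C}: service cost 50
Among all 3 size-1 choices, {B} is lowest.

Choose B only; total service cost 31.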